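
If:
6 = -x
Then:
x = -6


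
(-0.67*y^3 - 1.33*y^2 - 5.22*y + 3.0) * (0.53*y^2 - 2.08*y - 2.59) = -0.3551*y^5 + 0.6887*y^4 + 1.7351*y^3 + 15.8923*y^2 + 7.2798*y - 7.77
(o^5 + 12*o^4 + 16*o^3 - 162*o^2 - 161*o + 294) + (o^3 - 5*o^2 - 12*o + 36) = o^5 + 12*o^4 + 17*o^3 - 167*o^2 - 173*o + 330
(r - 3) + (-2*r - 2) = -r - 5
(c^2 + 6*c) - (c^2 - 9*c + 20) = 15*c - 20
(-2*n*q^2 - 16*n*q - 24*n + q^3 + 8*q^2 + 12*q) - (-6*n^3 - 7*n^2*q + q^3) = 6*n^3 + 7*n^2*q - 2*n*q^2 - 16*n*q - 24*n + 8*q^2 + 12*q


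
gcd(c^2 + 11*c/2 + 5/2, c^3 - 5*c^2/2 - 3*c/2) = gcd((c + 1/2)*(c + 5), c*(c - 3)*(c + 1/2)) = c + 1/2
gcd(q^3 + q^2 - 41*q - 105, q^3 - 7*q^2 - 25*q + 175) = q^2 - 2*q - 35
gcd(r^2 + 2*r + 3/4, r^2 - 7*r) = 1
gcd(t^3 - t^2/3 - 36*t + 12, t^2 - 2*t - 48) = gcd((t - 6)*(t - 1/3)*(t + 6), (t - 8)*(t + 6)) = t + 6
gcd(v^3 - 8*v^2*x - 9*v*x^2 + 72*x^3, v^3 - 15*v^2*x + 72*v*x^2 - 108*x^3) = -v + 3*x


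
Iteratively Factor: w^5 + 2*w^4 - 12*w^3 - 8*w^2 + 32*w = (w)*(w^4 + 2*w^3 - 12*w^2 - 8*w + 32) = w*(w + 4)*(w^3 - 2*w^2 - 4*w + 8) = w*(w - 2)*(w + 4)*(w^2 - 4) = w*(w - 2)^2*(w + 4)*(w + 2)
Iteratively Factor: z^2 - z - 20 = (z - 5)*(z + 4)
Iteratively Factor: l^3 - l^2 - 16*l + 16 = (l - 4)*(l^2 + 3*l - 4) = (l - 4)*(l - 1)*(l + 4)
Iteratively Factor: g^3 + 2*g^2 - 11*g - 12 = (g + 4)*(g^2 - 2*g - 3) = (g - 3)*(g + 4)*(g + 1)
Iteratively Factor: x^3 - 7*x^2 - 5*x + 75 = (x + 3)*(x^2 - 10*x + 25) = (x - 5)*(x + 3)*(x - 5)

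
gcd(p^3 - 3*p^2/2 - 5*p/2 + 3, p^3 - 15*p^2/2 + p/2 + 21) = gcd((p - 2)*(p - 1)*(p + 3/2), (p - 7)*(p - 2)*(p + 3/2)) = p^2 - p/2 - 3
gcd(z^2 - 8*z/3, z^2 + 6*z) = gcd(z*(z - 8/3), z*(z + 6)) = z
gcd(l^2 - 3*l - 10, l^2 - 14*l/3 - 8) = 1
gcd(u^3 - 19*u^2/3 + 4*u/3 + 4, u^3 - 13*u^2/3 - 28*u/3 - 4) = u^2 - 16*u/3 - 4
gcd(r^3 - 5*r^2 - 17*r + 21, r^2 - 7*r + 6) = r - 1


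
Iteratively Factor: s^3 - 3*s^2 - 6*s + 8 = (s - 4)*(s^2 + s - 2) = (s - 4)*(s - 1)*(s + 2)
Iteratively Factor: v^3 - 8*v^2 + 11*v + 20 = (v - 5)*(v^2 - 3*v - 4) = (v - 5)*(v - 4)*(v + 1)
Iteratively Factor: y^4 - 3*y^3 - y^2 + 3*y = (y + 1)*(y^3 - 4*y^2 + 3*y) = y*(y + 1)*(y^2 - 4*y + 3) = y*(y - 3)*(y + 1)*(y - 1)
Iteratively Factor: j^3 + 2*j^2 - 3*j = (j - 1)*(j^2 + 3*j) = (j - 1)*(j + 3)*(j)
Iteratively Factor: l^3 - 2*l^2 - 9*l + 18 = (l - 2)*(l^2 - 9) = (l - 2)*(l + 3)*(l - 3)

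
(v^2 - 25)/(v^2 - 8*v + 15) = (v + 5)/(v - 3)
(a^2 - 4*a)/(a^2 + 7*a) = (a - 4)/(a + 7)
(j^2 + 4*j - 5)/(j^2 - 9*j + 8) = (j + 5)/(j - 8)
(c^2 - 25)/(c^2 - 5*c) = (c + 5)/c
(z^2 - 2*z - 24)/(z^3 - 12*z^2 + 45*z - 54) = (z + 4)/(z^2 - 6*z + 9)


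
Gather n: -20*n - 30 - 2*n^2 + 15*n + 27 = -2*n^2 - 5*n - 3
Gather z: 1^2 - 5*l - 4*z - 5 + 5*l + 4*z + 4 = 0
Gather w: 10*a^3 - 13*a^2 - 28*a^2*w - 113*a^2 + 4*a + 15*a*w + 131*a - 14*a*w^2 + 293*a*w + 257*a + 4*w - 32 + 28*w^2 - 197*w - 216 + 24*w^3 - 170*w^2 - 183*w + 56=10*a^3 - 126*a^2 + 392*a + 24*w^3 + w^2*(-14*a - 142) + w*(-28*a^2 + 308*a - 376) - 192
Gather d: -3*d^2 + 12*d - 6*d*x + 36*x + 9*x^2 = -3*d^2 + d*(12 - 6*x) + 9*x^2 + 36*x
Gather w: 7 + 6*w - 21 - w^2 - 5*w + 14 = -w^2 + w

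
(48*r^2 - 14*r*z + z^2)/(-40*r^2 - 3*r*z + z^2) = (-6*r + z)/(5*r + z)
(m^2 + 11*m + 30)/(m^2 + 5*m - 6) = (m + 5)/(m - 1)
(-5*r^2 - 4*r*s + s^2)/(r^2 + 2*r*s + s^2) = (-5*r + s)/(r + s)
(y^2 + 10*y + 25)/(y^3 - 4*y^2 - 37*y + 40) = (y + 5)/(y^2 - 9*y + 8)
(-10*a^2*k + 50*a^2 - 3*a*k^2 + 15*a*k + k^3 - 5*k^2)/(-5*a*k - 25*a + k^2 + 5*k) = (2*a*k - 10*a + k^2 - 5*k)/(k + 5)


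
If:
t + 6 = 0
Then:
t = -6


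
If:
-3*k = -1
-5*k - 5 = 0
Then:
No Solution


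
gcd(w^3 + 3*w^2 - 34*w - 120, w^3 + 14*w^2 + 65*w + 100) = w^2 + 9*w + 20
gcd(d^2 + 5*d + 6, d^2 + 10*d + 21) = d + 3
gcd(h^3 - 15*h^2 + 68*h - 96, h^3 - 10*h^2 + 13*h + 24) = h^2 - 11*h + 24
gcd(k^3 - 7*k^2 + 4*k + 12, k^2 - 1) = k + 1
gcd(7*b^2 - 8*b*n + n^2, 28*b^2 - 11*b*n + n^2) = 7*b - n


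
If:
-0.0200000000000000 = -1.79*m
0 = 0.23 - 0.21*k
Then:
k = 1.10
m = 0.01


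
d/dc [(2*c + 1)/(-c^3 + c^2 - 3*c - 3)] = (4*c^3 + c^2 - 2*c - 3)/(c^6 - 2*c^5 + 7*c^4 + 3*c^2 + 18*c + 9)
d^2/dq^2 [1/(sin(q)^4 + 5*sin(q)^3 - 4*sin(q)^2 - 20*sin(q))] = (-16*sin(q)^5 - 115*sin(q)^4 - 157*sin(q)^3 + 350*sin(q)^2 + 364*sin(q) - 640 - 904/sin(q) + 480/sin(q)^2 + 800/sin(q)^3)/((sin(q) - 2)^3*(sin(q) + 2)^3*(sin(q) + 5)^3)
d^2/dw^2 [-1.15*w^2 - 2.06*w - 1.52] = -2.30000000000000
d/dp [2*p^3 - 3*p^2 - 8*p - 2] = 6*p^2 - 6*p - 8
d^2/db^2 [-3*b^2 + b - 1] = -6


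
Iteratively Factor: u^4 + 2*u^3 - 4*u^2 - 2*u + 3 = (u + 1)*(u^3 + u^2 - 5*u + 3) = (u - 1)*(u + 1)*(u^2 + 2*u - 3) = (u - 1)^2*(u + 1)*(u + 3)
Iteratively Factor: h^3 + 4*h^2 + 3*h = (h + 3)*(h^2 + h) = h*(h + 3)*(h + 1)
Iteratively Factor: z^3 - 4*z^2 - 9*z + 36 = (z + 3)*(z^2 - 7*z + 12) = (z - 4)*(z + 3)*(z - 3)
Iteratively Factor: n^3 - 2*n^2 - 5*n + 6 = (n - 3)*(n^2 + n - 2) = (n - 3)*(n - 1)*(n + 2)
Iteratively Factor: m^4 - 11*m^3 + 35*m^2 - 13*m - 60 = (m - 4)*(m^3 - 7*m^2 + 7*m + 15) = (m - 4)*(m - 3)*(m^2 - 4*m - 5) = (m - 4)*(m - 3)*(m + 1)*(m - 5)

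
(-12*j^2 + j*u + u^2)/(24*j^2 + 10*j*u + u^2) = (-3*j + u)/(6*j + u)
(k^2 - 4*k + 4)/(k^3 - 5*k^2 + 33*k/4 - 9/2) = 4*(k - 2)/(4*k^2 - 12*k + 9)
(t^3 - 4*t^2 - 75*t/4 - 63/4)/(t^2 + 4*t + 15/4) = (2*t^2 - 11*t - 21)/(2*t + 5)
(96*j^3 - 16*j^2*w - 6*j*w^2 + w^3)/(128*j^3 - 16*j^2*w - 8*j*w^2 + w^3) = (-6*j + w)/(-8*j + w)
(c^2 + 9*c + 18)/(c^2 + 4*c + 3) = (c + 6)/(c + 1)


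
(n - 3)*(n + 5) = n^2 + 2*n - 15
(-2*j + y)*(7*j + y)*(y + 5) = -14*j^2*y - 70*j^2 + 5*j*y^2 + 25*j*y + y^3 + 5*y^2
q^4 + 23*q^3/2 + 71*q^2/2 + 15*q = q*(q + 1/2)*(q + 5)*(q + 6)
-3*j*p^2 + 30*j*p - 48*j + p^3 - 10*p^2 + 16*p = (-3*j + p)*(p - 8)*(p - 2)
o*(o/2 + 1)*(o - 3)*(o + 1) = o^4/2 - 7*o^2/2 - 3*o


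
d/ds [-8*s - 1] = -8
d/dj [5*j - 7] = 5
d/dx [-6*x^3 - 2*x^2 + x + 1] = -18*x^2 - 4*x + 1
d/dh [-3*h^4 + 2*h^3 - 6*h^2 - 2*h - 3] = -12*h^3 + 6*h^2 - 12*h - 2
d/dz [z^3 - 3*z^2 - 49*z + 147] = 3*z^2 - 6*z - 49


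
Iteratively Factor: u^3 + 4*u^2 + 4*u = (u + 2)*(u^2 + 2*u) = (u + 2)^2*(u)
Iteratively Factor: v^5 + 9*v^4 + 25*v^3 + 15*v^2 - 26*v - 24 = (v + 4)*(v^4 + 5*v^3 + 5*v^2 - 5*v - 6) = (v + 2)*(v + 4)*(v^3 + 3*v^2 - v - 3) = (v + 1)*(v + 2)*(v + 4)*(v^2 + 2*v - 3) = (v + 1)*(v + 2)*(v + 3)*(v + 4)*(v - 1)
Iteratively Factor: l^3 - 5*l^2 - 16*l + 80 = (l + 4)*(l^2 - 9*l + 20) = (l - 4)*(l + 4)*(l - 5)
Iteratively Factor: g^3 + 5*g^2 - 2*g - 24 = (g + 4)*(g^2 + g - 6) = (g + 3)*(g + 4)*(g - 2)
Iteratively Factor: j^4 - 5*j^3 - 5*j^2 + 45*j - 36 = (j - 3)*(j^3 - 2*j^2 - 11*j + 12) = (j - 3)*(j + 3)*(j^2 - 5*j + 4) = (j - 4)*(j - 3)*(j + 3)*(j - 1)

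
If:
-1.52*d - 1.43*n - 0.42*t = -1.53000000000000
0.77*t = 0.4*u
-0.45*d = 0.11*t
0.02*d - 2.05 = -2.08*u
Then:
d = -0.13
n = 1.05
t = 0.51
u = 0.99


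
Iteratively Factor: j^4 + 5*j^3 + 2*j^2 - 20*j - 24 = (j - 2)*(j^3 + 7*j^2 + 16*j + 12) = (j - 2)*(j + 2)*(j^2 + 5*j + 6) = (j - 2)*(j + 2)*(j + 3)*(j + 2)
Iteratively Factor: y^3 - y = (y - 1)*(y^2 + y) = (y - 1)*(y + 1)*(y)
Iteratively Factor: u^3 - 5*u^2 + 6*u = (u - 2)*(u^2 - 3*u) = u*(u - 2)*(u - 3)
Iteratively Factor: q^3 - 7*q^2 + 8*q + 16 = (q - 4)*(q^2 - 3*q - 4) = (q - 4)*(q + 1)*(q - 4)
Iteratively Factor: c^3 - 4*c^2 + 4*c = (c - 2)*(c^2 - 2*c) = c*(c - 2)*(c - 2)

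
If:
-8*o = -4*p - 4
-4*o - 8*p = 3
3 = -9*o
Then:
No Solution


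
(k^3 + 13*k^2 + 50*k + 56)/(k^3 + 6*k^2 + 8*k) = (k + 7)/k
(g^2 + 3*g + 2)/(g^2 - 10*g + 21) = (g^2 + 3*g + 2)/(g^2 - 10*g + 21)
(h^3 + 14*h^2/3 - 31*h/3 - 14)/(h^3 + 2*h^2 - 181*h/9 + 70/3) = 3*(h + 1)/(3*h - 5)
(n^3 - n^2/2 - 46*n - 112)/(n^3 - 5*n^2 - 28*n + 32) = (n + 7/2)/(n - 1)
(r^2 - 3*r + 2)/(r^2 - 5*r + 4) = (r - 2)/(r - 4)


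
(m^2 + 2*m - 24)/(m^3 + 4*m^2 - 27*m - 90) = (m - 4)/(m^2 - 2*m - 15)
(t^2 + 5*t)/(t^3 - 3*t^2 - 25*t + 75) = t/(t^2 - 8*t + 15)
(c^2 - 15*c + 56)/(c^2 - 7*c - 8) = (c - 7)/(c + 1)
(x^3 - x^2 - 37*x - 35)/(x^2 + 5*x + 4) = (x^2 - 2*x - 35)/(x + 4)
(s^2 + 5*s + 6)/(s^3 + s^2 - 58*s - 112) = (s + 3)/(s^2 - s - 56)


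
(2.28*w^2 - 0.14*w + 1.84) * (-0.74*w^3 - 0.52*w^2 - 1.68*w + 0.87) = -1.6872*w^5 - 1.082*w^4 - 5.1192*w^3 + 1.262*w^2 - 3.213*w + 1.6008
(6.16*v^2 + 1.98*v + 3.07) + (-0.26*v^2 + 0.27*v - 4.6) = 5.9*v^2 + 2.25*v - 1.53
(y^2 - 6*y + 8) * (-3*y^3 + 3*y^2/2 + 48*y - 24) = -3*y^5 + 39*y^4/2 + 15*y^3 - 300*y^2 + 528*y - 192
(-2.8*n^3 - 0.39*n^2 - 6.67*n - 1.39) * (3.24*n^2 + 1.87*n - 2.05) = -9.072*n^5 - 6.4996*n^4 - 16.6001*n^3 - 16.177*n^2 + 11.0742*n + 2.8495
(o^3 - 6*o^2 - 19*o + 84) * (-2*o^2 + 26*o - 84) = -2*o^5 + 38*o^4 - 202*o^3 - 158*o^2 + 3780*o - 7056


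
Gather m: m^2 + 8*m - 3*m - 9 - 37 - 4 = m^2 + 5*m - 50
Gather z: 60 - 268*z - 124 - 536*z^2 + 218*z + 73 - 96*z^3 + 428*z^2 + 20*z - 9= -96*z^3 - 108*z^2 - 30*z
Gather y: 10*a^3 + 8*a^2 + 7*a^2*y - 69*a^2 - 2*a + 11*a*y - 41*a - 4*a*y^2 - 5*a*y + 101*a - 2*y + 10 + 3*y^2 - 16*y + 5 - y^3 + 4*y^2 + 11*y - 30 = 10*a^3 - 61*a^2 + 58*a - y^3 + y^2*(7 - 4*a) + y*(7*a^2 + 6*a - 7) - 15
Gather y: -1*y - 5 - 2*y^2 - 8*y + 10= -2*y^2 - 9*y + 5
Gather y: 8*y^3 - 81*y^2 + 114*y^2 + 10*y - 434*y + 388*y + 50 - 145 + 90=8*y^3 + 33*y^2 - 36*y - 5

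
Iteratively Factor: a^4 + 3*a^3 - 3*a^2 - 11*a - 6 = (a + 1)*(a^3 + 2*a^2 - 5*a - 6) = (a + 1)*(a + 3)*(a^2 - a - 2) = (a + 1)^2*(a + 3)*(a - 2)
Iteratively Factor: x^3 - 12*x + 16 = (x - 2)*(x^2 + 2*x - 8) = (x - 2)*(x + 4)*(x - 2)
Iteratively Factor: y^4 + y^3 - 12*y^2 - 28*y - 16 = (y - 4)*(y^3 + 5*y^2 + 8*y + 4) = (y - 4)*(y + 2)*(y^2 + 3*y + 2) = (y - 4)*(y + 1)*(y + 2)*(y + 2)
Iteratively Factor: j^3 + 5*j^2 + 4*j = (j)*(j^2 + 5*j + 4) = j*(j + 1)*(j + 4)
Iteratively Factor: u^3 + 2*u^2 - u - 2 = (u + 2)*(u^2 - 1) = (u + 1)*(u + 2)*(u - 1)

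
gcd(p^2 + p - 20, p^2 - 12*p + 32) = p - 4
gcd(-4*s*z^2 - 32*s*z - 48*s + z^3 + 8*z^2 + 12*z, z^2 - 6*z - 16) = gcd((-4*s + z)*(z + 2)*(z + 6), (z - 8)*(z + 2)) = z + 2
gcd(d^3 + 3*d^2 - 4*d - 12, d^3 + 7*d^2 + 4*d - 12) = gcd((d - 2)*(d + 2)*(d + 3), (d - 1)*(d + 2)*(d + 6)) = d + 2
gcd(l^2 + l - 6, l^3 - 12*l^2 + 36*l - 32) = l - 2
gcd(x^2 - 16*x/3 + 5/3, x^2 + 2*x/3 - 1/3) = x - 1/3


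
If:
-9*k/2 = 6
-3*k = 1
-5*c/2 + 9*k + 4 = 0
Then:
No Solution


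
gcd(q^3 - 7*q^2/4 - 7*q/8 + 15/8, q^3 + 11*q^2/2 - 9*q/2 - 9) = q^2 - q/2 - 3/2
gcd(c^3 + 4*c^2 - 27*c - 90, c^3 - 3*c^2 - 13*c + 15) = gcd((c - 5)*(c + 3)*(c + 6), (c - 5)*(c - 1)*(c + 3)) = c^2 - 2*c - 15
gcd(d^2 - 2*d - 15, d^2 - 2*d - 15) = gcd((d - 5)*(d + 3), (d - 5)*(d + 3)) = d^2 - 2*d - 15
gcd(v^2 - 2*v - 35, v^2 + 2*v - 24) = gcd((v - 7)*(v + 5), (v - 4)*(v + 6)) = 1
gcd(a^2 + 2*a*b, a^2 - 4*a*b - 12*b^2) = a + 2*b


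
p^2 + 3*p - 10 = (p - 2)*(p + 5)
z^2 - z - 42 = (z - 7)*(z + 6)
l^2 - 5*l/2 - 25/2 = (l - 5)*(l + 5/2)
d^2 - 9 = (d - 3)*(d + 3)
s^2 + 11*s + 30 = (s + 5)*(s + 6)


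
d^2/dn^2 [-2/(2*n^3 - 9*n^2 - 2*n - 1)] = 4*(3*(2*n - 3)*(-2*n^3 + 9*n^2 + 2*n + 1) + 4*(-3*n^2 + 9*n + 1)^2)/(-2*n^3 + 9*n^2 + 2*n + 1)^3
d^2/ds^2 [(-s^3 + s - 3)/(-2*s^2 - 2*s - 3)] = 6*s*(-2*s^2 + 18*s + 27)/(8*s^6 + 24*s^5 + 60*s^4 + 80*s^3 + 90*s^2 + 54*s + 27)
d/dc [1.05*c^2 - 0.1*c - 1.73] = 2.1*c - 0.1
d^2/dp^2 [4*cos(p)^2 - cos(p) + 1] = cos(p) - 8*cos(2*p)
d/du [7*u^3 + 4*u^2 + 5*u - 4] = 21*u^2 + 8*u + 5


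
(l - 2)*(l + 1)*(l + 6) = l^3 + 5*l^2 - 8*l - 12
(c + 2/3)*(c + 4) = c^2 + 14*c/3 + 8/3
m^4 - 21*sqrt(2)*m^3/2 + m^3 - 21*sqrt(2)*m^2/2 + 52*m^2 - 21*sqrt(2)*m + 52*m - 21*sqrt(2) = (m + 1)*(m - 7*sqrt(2))*(m - 3*sqrt(2))*(m - sqrt(2)/2)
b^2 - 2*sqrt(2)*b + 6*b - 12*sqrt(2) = (b + 6)*(b - 2*sqrt(2))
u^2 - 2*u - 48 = (u - 8)*(u + 6)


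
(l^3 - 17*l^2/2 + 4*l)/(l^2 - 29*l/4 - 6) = 2*l*(2*l - 1)/(4*l + 3)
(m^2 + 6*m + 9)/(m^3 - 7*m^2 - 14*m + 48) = (m + 3)/(m^2 - 10*m + 16)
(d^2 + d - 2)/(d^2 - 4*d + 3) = (d + 2)/(d - 3)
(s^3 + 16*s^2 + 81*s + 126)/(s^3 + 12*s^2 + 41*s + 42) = (s + 6)/(s + 2)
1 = 1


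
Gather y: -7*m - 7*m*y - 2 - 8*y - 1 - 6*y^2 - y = -7*m - 6*y^2 + y*(-7*m - 9) - 3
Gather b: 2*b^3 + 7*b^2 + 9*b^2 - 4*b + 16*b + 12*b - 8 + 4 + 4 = 2*b^3 + 16*b^2 + 24*b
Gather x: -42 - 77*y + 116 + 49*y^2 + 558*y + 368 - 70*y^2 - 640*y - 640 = -21*y^2 - 159*y - 198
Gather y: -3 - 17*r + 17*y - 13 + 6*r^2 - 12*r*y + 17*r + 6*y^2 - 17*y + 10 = 6*r^2 - 12*r*y + 6*y^2 - 6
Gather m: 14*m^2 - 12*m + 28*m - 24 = 14*m^2 + 16*m - 24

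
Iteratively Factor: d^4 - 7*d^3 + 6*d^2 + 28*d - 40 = (d + 2)*(d^3 - 9*d^2 + 24*d - 20) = (d - 5)*(d + 2)*(d^2 - 4*d + 4) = (d - 5)*(d - 2)*(d + 2)*(d - 2)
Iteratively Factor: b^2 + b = (b + 1)*(b)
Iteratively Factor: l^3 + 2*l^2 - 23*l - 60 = (l + 4)*(l^2 - 2*l - 15) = (l + 3)*(l + 4)*(l - 5)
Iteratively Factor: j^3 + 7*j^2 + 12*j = (j + 3)*(j^2 + 4*j) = (j + 3)*(j + 4)*(j)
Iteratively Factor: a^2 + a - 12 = (a + 4)*(a - 3)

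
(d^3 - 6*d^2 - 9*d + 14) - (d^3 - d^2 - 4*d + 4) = -5*d^2 - 5*d + 10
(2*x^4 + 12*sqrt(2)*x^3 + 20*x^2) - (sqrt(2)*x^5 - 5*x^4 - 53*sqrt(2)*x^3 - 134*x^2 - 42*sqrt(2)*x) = -sqrt(2)*x^5 + 7*x^4 + 65*sqrt(2)*x^3 + 154*x^2 + 42*sqrt(2)*x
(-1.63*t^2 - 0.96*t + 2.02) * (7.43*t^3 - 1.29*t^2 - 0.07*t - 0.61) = -12.1109*t^5 - 5.0301*t^4 + 16.3611*t^3 - 1.5443*t^2 + 0.4442*t - 1.2322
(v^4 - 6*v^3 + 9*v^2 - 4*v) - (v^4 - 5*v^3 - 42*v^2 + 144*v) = -v^3 + 51*v^2 - 148*v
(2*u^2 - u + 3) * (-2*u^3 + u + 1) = -4*u^5 + 2*u^4 - 4*u^3 + u^2 + 2*u + 3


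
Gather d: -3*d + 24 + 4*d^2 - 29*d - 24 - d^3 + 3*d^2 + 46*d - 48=-d^3 + 7*d^2 + 14*d - 48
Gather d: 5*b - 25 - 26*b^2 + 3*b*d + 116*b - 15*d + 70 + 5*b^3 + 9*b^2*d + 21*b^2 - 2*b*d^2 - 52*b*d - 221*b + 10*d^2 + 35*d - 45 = 5*b^3 - 5*b^2 - 100*b + d^2*(10 - 2*b) + d*(9*b^2 - 49*b + 20)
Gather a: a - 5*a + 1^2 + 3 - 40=-4*a - 36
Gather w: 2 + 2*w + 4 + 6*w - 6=8*w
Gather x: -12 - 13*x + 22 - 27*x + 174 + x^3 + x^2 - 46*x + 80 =x^3 + x^2 - 86*x + 264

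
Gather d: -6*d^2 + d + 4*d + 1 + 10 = -6*d^2 + 5*d + 11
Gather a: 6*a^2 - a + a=6*a^2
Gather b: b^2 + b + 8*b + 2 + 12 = b^2 + 9*b + 14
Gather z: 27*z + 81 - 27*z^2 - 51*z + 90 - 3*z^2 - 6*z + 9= -30*z^2 - 30*z + 180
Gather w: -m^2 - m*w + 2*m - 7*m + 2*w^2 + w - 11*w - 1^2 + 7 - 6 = -m^2 - 5*m + 2*w^2 + w*(-m - 10)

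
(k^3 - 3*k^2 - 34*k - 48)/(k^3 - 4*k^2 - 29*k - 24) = (k + 2)/(k + 1)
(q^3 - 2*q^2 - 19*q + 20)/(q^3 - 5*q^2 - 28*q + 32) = (q - 5)/(q - 8)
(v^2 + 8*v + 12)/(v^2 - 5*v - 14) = (v + 6)/(v - 7)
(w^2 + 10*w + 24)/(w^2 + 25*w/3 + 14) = 3*(w + 4)/(3*w + 7)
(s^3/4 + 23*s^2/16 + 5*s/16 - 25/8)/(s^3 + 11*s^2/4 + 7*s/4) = (4*s^3 + 23*s^2 + 5*s - 50)/(4*s*(4*s^2 + 11*s + 7))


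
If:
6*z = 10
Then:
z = 5/3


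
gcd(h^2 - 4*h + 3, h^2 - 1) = h - 1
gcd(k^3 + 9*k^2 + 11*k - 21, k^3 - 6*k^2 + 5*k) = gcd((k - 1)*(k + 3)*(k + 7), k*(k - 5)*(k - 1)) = k - 1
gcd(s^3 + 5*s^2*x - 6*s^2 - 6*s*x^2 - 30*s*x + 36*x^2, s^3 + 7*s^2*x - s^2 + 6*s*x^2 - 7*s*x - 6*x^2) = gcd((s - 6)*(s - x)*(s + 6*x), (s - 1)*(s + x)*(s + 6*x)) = s + 6*x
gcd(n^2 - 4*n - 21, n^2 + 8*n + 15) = n + 3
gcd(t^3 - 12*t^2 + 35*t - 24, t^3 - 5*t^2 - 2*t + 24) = t - 3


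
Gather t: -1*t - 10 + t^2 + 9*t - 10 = t^2 + 8*t - 20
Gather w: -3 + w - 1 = w - 4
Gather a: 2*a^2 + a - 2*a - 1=2*a^2 - a - 1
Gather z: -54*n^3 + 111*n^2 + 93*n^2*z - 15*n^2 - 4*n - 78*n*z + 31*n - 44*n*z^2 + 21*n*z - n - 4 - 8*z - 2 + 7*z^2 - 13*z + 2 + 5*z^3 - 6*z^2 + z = -54*n^3 + 96*n^2 + 26*n + 5*z^3 + z^2*(1 - 44*n) + z*(93*n^2 - 57*n - 20) - 4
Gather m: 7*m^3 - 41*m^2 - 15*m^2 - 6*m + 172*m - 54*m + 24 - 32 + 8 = 7*m^3 - 56*m^2 + 112*m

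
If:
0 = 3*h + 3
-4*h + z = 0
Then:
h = -1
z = -4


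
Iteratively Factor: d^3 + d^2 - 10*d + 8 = (d - 1)*(d^2 + 2*d - 8) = (d - 1)*(d + 4)*(d - 2)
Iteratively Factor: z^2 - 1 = (z + 1)*(z - 1)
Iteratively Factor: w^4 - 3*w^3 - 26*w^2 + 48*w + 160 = (w + 2)*(w^3 - 5*w^2 - 16*w + 80) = (w + 2)*(w + 4)*(w^2 - 9*w + 20) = (w - 4)*(w + 2)*(w + 4)*(w - 5)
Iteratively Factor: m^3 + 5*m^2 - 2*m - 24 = (m - 2)*(m^2 + 7*m + 12) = (m - 2)*(m + 3)*(m + 4)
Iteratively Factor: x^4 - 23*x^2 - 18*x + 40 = (x - 5)*(x^3 + 5*x^2 + 2*x - 8) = (x - 5)*(x + 2)*(x^2 + 3*x - 4) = (x - 5)*(x - 1)*(x + 2)*(x + 4)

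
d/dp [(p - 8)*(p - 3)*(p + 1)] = 3*p^2 - 20*p + 13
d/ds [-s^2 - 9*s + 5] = -2*s - 9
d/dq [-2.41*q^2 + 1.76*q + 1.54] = 1.76 - 4.82*q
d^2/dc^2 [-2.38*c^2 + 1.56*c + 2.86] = -4.76000000000000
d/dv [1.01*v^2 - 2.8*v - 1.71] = 2.02*v - 2.8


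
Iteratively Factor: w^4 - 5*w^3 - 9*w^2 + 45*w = (w - 5)*(w^3 - 9*w) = w*(w - 5)*(w^2 - 9) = w*(w - 5)*(w - 3)*(w + 3)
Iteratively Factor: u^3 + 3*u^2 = (u)*(u^2 + 3*u) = u*(u + 3)*(u)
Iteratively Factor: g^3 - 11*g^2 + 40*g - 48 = (g - 4)*(g^2 - 7*g + 12) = (g - 4)*(g - 3)*(g - 4)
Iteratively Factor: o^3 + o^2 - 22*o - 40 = (o - 5)*(o^2 + 6*o + 8) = (o - 5)*(o + 2)*(o + 4)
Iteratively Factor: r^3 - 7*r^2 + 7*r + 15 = (r - 5)*(r^2 - 2*r - 3) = (r - 5)*(r - 3)*(r + 1)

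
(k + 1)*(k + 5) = k^2 + 6*k + 5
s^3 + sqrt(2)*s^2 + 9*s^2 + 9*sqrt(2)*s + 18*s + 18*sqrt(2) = (s + 3)*(s + 6)*(s + sqrt(2))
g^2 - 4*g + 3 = (g - 3)*(g - 1)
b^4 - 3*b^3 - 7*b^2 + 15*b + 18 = (b - 3)^2*(b + 1)*(b + 2)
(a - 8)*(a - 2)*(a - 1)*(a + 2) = a^4 - 9*a^3 + 4*a^2 + 36*a - 32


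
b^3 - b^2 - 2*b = b*(b - 2)*(b + 1)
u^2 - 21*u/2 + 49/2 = (u - 7)*(u - 7/2)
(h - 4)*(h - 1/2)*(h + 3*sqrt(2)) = h^3 - 9*h^2/2 + 3*sqrt(2)*h^2 - 27*sqrt(2)*h/2 + 2*h + 6*sqrt(2)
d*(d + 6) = d^2 + 6*d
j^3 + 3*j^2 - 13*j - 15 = (j - 3)*(j + 1)*(j + 5)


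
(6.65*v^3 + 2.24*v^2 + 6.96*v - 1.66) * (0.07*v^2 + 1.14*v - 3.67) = 0.4655*v^5 + 7.7378*v^4 - 21.3647*v^3 - 0.402600000000001*v^2 - 27.4356*v + 6.0922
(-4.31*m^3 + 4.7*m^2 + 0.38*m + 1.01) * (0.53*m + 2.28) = -2.2843*m^4 - 7.3358*m^3 + 10.9174*m^2 + 1.4017*m + 2.3028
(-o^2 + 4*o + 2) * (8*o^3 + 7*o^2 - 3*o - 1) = -8*o^5 + 25*o^4 + 47*o^3 + 3*o^2 - 10*o - 2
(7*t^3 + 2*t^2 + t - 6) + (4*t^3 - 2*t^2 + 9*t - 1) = 11*t^3 + 10*t - 7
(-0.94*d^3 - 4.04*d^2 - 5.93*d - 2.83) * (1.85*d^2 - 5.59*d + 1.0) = -1.739*d^5 - 2.2194*d^4 + 10.6731*d^3 + 23.8732*d^2 + 9.8897*d - 2.83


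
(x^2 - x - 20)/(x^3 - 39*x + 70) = (x + 4)/(x^2 + 5*x - 14)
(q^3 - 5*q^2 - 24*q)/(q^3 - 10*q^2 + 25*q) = (q^2 - 5*q - 24)/(q^2 - 10*q + 25)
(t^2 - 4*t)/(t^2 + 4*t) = (t - 4)/(t + 4)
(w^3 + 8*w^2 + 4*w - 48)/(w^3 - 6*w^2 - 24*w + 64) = (w + 6)/(w - 8)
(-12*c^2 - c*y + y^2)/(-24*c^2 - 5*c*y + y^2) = (-4*c + y)/(-8*c + y)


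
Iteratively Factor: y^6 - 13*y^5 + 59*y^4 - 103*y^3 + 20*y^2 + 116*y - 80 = (y - 5)*(y^5 - 8*y^4 + 19*y^3 - 8*y^2 - 20*y + 16) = (y - 5)*(y - 2)*(y^4 - 6*y^3 + 7*y^2 + 6*y - 8) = (y - 5)*(y - 2)^2*(y^3 - 4*y^2 - y + 4) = (y - 5)*(y - 4)*(y - 2)^2*(y^2 - 1) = (y - 5)*(y - 4)*(y - 2)^2*(y + 1)*(y - 1)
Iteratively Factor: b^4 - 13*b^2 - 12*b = (b + 1)*(b^3 - b^2 - 12*b) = b*(b + 1)*(b^2 - b - 12) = b*(b + 1)*(b + 3)*(b - 4)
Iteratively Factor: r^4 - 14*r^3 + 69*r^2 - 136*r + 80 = (r - 5)*(r^3 - 9*r^2 + 24*r - 16) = (r - 5)*(r - 1)*(r^2 - 8*r + 16) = (r - 5)*(r - 4)*(r - 1)*(r - 4)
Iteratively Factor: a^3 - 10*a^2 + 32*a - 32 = (a - 2)*(a^2 - 8*a + 16) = (a - 4)*(a - 2)*(a - 4)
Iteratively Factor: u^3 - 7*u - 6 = (u + 2)*(u^2 - 2*u - 3) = (u - 3)*(u + 2)*(u + 1)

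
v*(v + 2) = v^2 + 2*v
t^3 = t^3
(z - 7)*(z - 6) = z^2 - 13*z + 42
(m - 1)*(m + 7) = m^2 + 6*m - 7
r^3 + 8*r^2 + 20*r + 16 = (r + 2)^2*(r + 4)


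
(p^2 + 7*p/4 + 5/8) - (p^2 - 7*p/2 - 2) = 21*p/4 + 21/8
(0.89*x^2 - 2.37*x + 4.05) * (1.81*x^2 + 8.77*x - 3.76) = 1.6109*x^4 + 3.5156*x^3 - 16.8008*x^2 + 44.4297*x - 15.228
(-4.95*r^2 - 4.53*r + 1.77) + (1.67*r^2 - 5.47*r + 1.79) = -3.28*r^2 - 10.0*r + 3.56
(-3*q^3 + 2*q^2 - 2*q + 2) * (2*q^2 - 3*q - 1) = -6*q^5 + 13*q^4 - 7*q^3 + 8*q^2 - 4*q - 2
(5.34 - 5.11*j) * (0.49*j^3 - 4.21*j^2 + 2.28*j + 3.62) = -2.5039*j^4 + 24.1297*j^3 - 34.1322*j^2 - 6.323*j + 19.3308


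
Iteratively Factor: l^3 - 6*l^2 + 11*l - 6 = (l - 1)*(l^2 - 5*l + 6) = (l - 2)*(l - 1)*(l - 3)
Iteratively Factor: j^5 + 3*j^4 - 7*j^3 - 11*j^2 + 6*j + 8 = (j + 4)*(j^4 - j^3 - 3*j^2 + j + 2) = (j + 1)*(j + 4)*(j^3 - 2*j^2 - j + 2) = (j - 1)*(j + 1)*(j + 4)*(j^2 - j - 2) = (j - 1)*(j + 1)^2*(j + 4)*(j - 2)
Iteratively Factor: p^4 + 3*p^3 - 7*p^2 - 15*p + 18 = (p + 3)*(p^3 - 7*p + 6) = (p - 2)*(p + 3)*(p^2 + 2*p - 3) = (p - 2)*(p + 3)^2*(p - 1)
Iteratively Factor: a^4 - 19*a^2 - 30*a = (a - 5)*(a^3 + 5*a^2 + 6*a) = a*(a - 5)*(a^2 + 5*a + 6) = a*(a - 5)*(a + 2)*(a + 3)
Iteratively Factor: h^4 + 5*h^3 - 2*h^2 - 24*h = (h - 2)*(h^3 + 7*h^2 + 12*h) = h*(h - 2)*(h^2 + 7*h + 12) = h*(h - 2)*(h + 4)*(h + 3)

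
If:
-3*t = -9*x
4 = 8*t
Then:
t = 1/2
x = 1/6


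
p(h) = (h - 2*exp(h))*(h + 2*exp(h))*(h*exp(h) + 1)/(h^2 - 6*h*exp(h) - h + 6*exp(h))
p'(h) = (1 - 2*exp(h))*(h + 2*exp(h))*(h*exp(h) + 1)/(h^2 - 6*h*exp(h) - h + 6*exp(h)) + (h - 2*exp(h))*(h + 2*exp(h))*(h*exp(h) + 1)*(6*h*exp(h) - 2*h + 1)/(h^2 - 6*h*exp(h) - h + 6*exp(h))^2 + (h - 2*exp(h))*(h + 2*exp(h))*(h*exp(h) + exp(h))/(h^2 - 6*h*exp(h) - h + 6*exp(h)) + (h - 2*exp(h))*(h*exp(h) + 1)*(2*exp(h) + 1)/(h^2 - 6*h*exp(h) - h + 6*exp(h))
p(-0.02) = -0.63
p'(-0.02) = -1.97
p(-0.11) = -0.47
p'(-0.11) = -1.45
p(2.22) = 110.76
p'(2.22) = 172.37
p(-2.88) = 0.56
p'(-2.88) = -0.20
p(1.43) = 46.52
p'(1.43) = 6.05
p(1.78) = 60.26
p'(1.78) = 68.80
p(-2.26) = 0.41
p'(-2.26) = -0.27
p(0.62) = -7.23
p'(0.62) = -36.36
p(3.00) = 418.25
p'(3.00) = 753.69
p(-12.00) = 0.92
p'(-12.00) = -0.00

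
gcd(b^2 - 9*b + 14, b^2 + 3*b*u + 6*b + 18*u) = 1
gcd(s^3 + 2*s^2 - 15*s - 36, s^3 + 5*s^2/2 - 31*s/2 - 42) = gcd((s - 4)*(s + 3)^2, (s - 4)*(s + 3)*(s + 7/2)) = s^2 - s - 12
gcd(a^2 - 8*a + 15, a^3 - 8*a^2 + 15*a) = a^2 - 8*a + 15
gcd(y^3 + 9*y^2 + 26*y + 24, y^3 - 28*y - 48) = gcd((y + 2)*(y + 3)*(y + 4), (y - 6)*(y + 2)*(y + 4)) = y^2 + 6*y + 8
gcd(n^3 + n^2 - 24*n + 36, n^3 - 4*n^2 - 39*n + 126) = n^2 + 3*n - 18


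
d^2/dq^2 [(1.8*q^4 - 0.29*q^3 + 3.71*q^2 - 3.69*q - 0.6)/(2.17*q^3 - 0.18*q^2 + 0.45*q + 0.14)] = (31.3147299999999*q^6 - 106.711776*q^5 - 44.021022*q^4 - 2.7788*q^3 + 10.694916*q^2 + 0.793248*q + 0.337132)/(10.218313*q^9 - 2.542806*q^8 + 6.567939*q^7 + 0.917286*q^6 + 1.033911*q^5 + 0.724518*q^4 + 0.150681*q^3 + 0.074466*q^2 + 0.02646*q + 0.002744)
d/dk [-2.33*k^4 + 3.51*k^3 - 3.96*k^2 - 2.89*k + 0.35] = -9.32*k^3 + 10.53*k^2 - 7.92*k - 2.89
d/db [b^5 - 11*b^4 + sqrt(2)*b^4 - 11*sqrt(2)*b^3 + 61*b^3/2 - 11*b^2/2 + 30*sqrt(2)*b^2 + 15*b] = 5*b^4 - 44*b^3 + 4*sqrt(2)*b^3 - 33*sqrt(2)*b^2 + 183*b^2/2 - 11*b + 60*sqrt(2)*b + 15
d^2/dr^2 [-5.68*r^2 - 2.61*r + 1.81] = -11.3600000000000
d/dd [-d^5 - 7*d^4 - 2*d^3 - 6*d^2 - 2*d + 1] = -5*d^4 - 28*d^3 - 6*d^2 - 12*d - 2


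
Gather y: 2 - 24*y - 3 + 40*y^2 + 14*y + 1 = 40*y^2 - 10*y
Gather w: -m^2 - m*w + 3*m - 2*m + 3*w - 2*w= -m^2 + m + w*(1 - m)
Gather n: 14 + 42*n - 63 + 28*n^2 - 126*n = 28*n^2 - 84*n - 49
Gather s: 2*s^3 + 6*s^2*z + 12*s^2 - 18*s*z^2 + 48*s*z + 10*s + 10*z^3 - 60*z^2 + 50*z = 2*s^3 + s^2*(6*z + 12) + s*(-18*z^2 + 48*z + 10) + 10*z^3 - 60*z^2 + 50*z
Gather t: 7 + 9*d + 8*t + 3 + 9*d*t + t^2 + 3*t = 9*d + t^2 + t*(9*d + 11) + 10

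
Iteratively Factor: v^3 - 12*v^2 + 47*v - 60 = (v - 3)*(v^2 - 9*v + 20) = (v - 5)*(v - 3)*(v - 4)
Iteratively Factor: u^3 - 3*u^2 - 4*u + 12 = (u - 2)*(u^2 - u - 6) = (u - 2)*(u + 2)*(u - 3)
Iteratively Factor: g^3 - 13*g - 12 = (g + 1)*(g^2 - g - 12) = (g + 1)*(g + 3)*(g - 4)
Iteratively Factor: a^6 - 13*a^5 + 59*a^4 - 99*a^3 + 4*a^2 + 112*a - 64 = (a + 1)*(a^5 - 14*a^4 + 73*a^3 - 172*a^2 + 176*a - 64) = (a - 1)*(a + 1)*(a^4 - 13*a^3 + 60*a^2 - 112*a + 64) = (a - 4)*(a - 1)*(a + 1)*(a^3 - 9*a^2 + 24*a - 16) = (a - 4)*(a - 1)^2*(a + 1)*(a^2 - 8*a + 16) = (a - 4)^2*(a - 1)^2*(a + 1)*(a - 4)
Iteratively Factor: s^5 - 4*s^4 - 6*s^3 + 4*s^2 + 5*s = (s - 1)*(s^4 - 3*s^3 - 9*s^2 - 5*s) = (s - 1)*(s + 1)*(s^3 - 4*s^2 - 5*s) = s*(s - 1)*(s + 1)*(s^2 - 4*s - 5) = s*(s - 5)*(s - 1)*(s + 1)*(s + 1)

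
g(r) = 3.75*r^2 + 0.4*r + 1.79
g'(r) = 7.5*r + 0.4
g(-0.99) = 5.07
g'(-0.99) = -7.02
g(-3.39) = 43.53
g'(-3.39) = -25.02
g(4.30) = 72.85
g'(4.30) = 32.65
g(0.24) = 2.10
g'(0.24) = 2.20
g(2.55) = 27.19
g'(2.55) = 19.52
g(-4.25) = 67.82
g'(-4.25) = -31.48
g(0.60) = 3.38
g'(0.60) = 4.90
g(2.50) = 26.23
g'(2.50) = 19.15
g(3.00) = 36.74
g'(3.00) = 22.90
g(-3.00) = 34.34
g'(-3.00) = -22.10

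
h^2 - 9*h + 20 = (h - 5)*(h - 4)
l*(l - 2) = l^2 - 2*l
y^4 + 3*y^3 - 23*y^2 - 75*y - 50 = (y - 5)*(y + 1)*(y + 2)*(y + 5)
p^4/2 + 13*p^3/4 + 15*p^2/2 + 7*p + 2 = (p/2 + 1)*(p + 1/2)*(p + 2)^2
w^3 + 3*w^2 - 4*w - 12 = (w - 2)*(w + 2)*(w + 3)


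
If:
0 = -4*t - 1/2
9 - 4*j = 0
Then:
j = 9/4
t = -1/8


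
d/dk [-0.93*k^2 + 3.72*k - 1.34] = 3.72 - 1.86*k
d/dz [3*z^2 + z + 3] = 6*z + 1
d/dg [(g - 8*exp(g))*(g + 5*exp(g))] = -3*g*exp(g) + 2*g - 80*exp(2*g) - 3*exp(g)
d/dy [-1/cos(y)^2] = -2*sin(y)/cos(y)^3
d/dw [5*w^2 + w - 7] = 10*w + 1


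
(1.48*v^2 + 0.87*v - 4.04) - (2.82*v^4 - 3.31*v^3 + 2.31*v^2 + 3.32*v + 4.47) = -2.82*v^4 + 3.31*v^3 - 0.83*v^2 - 2.45*v - 8.51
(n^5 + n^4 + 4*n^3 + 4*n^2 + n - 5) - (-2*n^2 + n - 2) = n^5 + n^4 + 4*n^3 + 6*n^2 - 3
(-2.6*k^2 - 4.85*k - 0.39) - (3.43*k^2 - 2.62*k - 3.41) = -6.03*k^2 - 2.23*k + 3.02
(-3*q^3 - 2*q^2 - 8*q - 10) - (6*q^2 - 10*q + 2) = -3*q^3 - 8*q^2 + 2*q - 12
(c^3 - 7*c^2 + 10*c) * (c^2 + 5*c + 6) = c^5 - 2*c^4 - 19*c^3 + 8*c^2 + 60*c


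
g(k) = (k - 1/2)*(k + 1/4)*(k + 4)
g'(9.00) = 309.38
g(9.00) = 1022.12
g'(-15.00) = 561.38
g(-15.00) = -2514.88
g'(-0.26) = -2.87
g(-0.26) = 0.03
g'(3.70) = 67.70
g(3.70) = 97.33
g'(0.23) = 0.76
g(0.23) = -0.55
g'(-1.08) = -5.73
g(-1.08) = 3.83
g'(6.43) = 171.13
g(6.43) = 413.16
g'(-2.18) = -3.22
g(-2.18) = 9.41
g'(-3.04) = 3.80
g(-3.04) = 9.48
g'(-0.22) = -2.63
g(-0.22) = -0.08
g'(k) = (k - 1/2)*(k + 1/4) + (k - 1/2)*(k + 4) + (k + 1/4)*(k + 4) = 3*k^2 + 15*k/2 - 9/8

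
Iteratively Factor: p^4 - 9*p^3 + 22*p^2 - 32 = (p + 1)*(p^3 - 10*p^2 + 32*p - 32) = (p - 2)*(p + 1)*(p^2 - 8*p + 16) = (p - 4)*(p - 2)*(p + 1)*(p - 4)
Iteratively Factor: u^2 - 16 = (u - 4)*(u + 4)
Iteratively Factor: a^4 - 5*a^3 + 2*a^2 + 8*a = (a - 4)*(a^3 - a^2 - 2*a) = a*(a - 4)*(a^2 - a - 2) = a*(a - 4)*(a - 2)*(a + 1)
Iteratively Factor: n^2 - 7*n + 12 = (n - 4)*(n - 3)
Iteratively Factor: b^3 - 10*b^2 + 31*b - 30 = (b - 5)*(b^2 - 5*b + 6) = (b - 5)*(b - 3)*(b - 2)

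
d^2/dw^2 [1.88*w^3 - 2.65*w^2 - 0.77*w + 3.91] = 11.28*w - 5.3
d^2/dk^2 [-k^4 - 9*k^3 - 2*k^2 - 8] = -12*k^2 - 54*k - 4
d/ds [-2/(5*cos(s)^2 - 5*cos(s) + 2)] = 10*(1 - 2*cos(s))*sin(s)/(5*cos(s)^2 - 5*cos(s) + 2)^2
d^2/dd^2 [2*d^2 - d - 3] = 4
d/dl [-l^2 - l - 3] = -2*l - 1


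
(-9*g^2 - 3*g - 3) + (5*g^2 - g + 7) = -4*g^2 - 4*g + 4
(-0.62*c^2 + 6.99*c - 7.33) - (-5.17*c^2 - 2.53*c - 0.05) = 4.55*c^2 + 9.52*c - 7.28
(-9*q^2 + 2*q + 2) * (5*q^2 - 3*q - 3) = -45*q^4 + 37*q^3 + 31*q^2 - 12*q - 6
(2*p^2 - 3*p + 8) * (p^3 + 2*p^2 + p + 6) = 2*p^5 + p^4 + 4*p^3 + 25*p^2 - 10*p + 48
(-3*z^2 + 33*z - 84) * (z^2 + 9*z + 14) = -3*z^4 + 6*z^3 + 171*z^2 - 294*z - 1176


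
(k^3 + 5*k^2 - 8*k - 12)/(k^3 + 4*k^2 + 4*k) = (k^3 + 5*k^2 - 8*k - 12)/(k*(k^2 + 4*k + 4))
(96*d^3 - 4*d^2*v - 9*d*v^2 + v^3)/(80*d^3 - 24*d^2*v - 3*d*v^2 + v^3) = (-24*d^2 - 5*d*v + v^2)/(-20*d^2 + d*v + v^2)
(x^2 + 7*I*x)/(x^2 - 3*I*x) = (x + 7*I)/(x - 3*I)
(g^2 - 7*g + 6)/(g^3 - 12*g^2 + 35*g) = (g^2 - 7*g + 6)/(g*(g^2 - 12*g + 35))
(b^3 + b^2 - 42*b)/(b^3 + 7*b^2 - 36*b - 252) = b/(b + 6)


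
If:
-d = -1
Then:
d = 1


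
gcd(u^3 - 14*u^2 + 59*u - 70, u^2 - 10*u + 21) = u - 7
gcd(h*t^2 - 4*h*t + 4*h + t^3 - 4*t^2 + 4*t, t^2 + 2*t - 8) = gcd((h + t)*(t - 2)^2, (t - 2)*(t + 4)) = t - 2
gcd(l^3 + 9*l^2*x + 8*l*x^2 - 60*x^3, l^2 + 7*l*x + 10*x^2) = l + 5*x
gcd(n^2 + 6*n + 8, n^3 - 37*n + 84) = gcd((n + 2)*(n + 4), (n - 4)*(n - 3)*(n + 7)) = 1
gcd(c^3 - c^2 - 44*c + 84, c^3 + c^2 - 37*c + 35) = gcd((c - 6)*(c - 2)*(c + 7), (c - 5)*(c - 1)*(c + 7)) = c + 7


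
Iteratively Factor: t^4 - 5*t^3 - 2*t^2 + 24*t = (t)*(t^3 - 5*t^2 - 2*t + 24) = t*(t - 3)*(t^2 - 2*t - 8) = t*(t - 3)*(t + 2)*(t - 4)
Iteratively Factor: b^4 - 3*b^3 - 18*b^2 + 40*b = (b)*(b^3 - 3*b^2 - 18*b + 40) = b*(b - 5)*(b^2 + 2*b - 8) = b*(b - 5)*(b + 4)*(b - 2)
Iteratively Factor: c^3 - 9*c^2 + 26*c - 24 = (c - 3)*(c^2 - 6*c + 8) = (c - 4)*(c - 3)*(c - 2)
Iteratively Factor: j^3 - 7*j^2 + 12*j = (j - 4)*(j^2 - 3*j) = (j - 4)*(j - 3)*(j)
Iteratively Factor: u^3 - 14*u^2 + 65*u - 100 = (u - 5)*(u^2 - 9*u + 20) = (u - 5)^2*(u - 4)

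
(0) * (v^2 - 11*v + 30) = 0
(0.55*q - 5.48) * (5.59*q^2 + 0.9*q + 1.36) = 3.0745*q^3 - 30.1382*q^2 - 4.184*q - 7.4528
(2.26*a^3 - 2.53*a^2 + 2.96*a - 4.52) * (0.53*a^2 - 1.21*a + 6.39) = 1.1978*a^5 - 4.0755*a^4 + 19.0715*a^3 - 22.1439*a^2 + 24.3836*a - 28.8828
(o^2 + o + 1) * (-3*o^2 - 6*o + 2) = -3*o^4 - 9*o^3 - 7*o^2 - 4*o + 2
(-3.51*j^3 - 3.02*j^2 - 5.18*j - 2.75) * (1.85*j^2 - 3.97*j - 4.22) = -6.4935*j^5 + 8.3477*j^4 + 17.2186*j^3 + 28.2215*j^2 + 32.7771*j + 11.605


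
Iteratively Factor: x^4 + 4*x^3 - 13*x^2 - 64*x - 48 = (x + 3)*(x^3 + x^2 - 16*x - 16) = (x + 1)*(x + 3)*(x^2 - 16) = (x - 4)*(x + 1)*(x + 3)*(x + 4)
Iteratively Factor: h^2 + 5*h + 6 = (h + 2)*(h + 3)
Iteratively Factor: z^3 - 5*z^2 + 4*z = (z - 4)*(z^2 - z) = (z - 4)*(z - 1)*(z)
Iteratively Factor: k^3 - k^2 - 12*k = (k + 3)*(k^2 - 4*k) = (k - 4)*(k + 3)*(k)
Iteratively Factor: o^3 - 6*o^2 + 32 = (o + 2)*(o^2 - 8*o + 16) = (o - 4)*(o + 2)*(o - 4)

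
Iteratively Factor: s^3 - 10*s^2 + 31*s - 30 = (s - 2)*(s^2 - 8*s + 15) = (s - 5)*(s - 2)*(s - 3)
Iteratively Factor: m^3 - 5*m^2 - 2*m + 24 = (m - 3)*(m^2 - 2*m - 8) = (m - 3)*(m + 2)*(m - 4)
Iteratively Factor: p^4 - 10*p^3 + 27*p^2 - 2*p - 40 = (p - 5)*(p^3 - 5*p^2 + 2*p + 8) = (p - 5)*(p + 1)*(p^2 - 6*p + 8) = (p - 5)*(p - 4)*(p + 1)*(p - 2)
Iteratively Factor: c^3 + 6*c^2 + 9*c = (c + 3)*(c^2 + 3*c) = (c + 3)^2*(c)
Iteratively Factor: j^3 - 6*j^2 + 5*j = (j - 5)*(j^2 - j) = j*(j - 5)*(j - 1)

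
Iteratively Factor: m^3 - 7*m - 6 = (m + 1)*(m^2 - m - 6) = (m + 1)*(m + 2)*(m - 3)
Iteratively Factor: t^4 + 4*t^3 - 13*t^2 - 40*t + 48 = (t - 1)*(t^3 + 5*t^2 - 8*t - 48) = (t - 1)*(t + 4)*(t^2 + t - 12) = (t - 1)*(t + 4)^2*(t - 3)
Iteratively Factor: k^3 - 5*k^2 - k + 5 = (k - 1)*(k^2 - 4*k - 5) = (k - 5)*(k - 1)*(k + 1)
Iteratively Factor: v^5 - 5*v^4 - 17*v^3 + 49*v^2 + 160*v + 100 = (v - 5)*(v^4 - 17*v^2 - 36*v - 20) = (v - 5)*(v + 2)*(v^3 - 2*v^2 - 13*v - 10) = (v - 5)^2*(v + 2)*(v^2 + 3*v + 2) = (v - 5)^2*(v + 1)*(v + 2)*(v + 2)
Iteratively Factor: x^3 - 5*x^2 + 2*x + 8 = (x - 4)*(x^2 - x - 2) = (x - 4)*(x + 1)*(x - 2)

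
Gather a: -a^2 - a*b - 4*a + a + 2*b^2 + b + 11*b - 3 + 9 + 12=-a^2 + a*(-b - 3) + 2*b^2 + 12*b + 18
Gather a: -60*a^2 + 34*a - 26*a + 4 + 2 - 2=-60*a^2 + 8*a + 4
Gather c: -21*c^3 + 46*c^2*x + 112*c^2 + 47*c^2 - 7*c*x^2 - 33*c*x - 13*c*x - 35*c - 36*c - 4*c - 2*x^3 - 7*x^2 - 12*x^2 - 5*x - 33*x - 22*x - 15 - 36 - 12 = -21*c^3 + c^2*(46*x + 159) + c*(-7*x^2 - 46*x - 75) - 2*x^3 - 19*x^2 - 60*x - 63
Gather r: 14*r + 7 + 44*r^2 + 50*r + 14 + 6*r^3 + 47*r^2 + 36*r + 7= 6*r^3 + 91*r^2 + 100*r + 28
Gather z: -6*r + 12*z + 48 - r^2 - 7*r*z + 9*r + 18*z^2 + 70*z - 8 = -r^2 + 3*r + 18*z^2 + z*(82 - 7*r) + 40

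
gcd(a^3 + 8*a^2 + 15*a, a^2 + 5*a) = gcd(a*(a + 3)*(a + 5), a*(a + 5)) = a^2 + 5*a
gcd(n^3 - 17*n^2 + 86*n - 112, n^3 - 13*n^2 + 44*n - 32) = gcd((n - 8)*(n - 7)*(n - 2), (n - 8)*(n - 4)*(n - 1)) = n - 8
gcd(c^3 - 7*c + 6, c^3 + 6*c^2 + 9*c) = c + 3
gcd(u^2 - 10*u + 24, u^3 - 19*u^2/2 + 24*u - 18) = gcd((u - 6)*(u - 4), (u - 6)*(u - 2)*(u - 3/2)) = u - 6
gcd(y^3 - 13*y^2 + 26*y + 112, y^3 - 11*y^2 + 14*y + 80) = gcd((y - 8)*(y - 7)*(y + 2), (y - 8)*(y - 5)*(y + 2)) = y^2 - 6*y - 16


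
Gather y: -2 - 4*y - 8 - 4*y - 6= -8*y - 16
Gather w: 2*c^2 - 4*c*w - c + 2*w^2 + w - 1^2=2*c^2 - c + 2*w^2 + w*(1 - 4*c) - 1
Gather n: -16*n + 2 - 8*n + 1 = 3 - 24*n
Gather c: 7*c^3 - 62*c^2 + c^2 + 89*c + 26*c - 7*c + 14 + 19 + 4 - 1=7*c^3 - 61*c^2 + 108*c + 36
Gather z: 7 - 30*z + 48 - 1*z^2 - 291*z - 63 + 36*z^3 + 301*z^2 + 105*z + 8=36*z^3 + 300*z^2 - 216*z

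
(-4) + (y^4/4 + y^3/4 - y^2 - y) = y^4/4 + y^3/4 - y^2 - y - 4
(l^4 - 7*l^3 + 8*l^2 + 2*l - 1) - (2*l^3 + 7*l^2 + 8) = l^4 - 9*l^3 + l^2 + 2*l - 9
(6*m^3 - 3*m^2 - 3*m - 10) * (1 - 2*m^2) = -12*m^5 + 6*m^4 + 12*m^3 + 17*m^2 - 3*m - 10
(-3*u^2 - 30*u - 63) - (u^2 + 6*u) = -4*u^2 - 36*u - 63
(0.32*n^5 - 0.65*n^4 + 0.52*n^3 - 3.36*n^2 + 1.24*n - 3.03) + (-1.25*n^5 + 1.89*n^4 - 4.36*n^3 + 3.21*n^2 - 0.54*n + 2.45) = -0.93*n^5 + 1.24*n^4 - 3.84*n^3 - 0.15*n^2 + 0.7*n - 0.58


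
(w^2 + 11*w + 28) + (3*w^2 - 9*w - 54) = 4*w^2 + 2*w - 26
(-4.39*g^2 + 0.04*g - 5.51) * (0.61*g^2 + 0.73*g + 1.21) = -2.6779*g^4 - 3.1803*g^3 - 8.6438*g^2 - 3.9739*g - 6.6671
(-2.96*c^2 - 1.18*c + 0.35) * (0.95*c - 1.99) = -2.812*c^3 + 4.7694*c^2 + 2.6807*c - 0.6965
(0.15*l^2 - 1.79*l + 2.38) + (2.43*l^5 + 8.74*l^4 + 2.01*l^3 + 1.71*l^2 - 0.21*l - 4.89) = 2.43*l^5 + 8.74*l^4 + 2.01*l^3 + 1.86*l^2 - 2.0*l - 2.51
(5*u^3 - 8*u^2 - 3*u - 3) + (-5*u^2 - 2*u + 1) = 5*u^3 - 13*u^2 - 5*u - 2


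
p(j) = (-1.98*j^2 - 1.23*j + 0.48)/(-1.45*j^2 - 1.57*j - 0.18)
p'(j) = (-3.96*j - 1.23)/(-1.45*j^2 - 1.57*j - 0.18) + (2.9*j + 1.57)*(-1.98*j^2 - 1.23*j + 0.48)/(-1.45*j^2 - 1.57*j - 0.18)^2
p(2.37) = 1.13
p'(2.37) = 0.09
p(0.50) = 0.47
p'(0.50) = 1.34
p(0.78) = 0.74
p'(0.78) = 0.65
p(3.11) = 1.18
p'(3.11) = 0.06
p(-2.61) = 1.64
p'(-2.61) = 0.13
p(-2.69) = 1.63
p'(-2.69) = 0.12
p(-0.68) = 1.85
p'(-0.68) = 3.32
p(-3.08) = 1.60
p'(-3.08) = 0.09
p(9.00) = 1.30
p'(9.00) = 0.01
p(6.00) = 1.27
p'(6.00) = 0.02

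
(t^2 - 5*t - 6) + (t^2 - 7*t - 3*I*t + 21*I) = 2*t^2 - 12*t - 3*I*t - 6 + 21*I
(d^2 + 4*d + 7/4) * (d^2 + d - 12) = d^4 + 5*d^3 - 25*d^2/4 - 185*d/4 - 21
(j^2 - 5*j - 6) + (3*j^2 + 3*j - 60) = 4*j^2 - 2*j - 66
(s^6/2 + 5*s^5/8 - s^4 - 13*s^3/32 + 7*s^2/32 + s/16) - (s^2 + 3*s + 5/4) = s^6/2 + 5*s^5/8 - s^4 - 13*s^3/32 - 25*s^2/32 - 47*s/16 - 5/4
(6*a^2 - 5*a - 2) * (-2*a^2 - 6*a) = -12*a^4 - 26*a^3 + 34*a^2 + 12*a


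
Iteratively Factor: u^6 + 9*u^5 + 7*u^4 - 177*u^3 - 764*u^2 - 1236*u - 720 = (u + 3)*(u^5 + 6*u^4 - 11*u^3 - 144*u^2 - 332*u - 240) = (u + 2)*(u + 3)*(u^4 + 4*u^3 - 19*u^2 - 106*u - 120) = (u - 5)*(u + 2)*(u + 3)*(u^3 + 9*u^2 + 26*u + 24) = (u - 5)*(u + 2)*(u + 3)^2*(u^2 + 6*u + 8) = (u - 5)*(u + 2)^2*(u + 3)^2*(u + 4)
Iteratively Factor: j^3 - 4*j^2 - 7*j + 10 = (j - 5)*(j^2 + j - 2) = (j - 5)*(j + 2)*(j - 1)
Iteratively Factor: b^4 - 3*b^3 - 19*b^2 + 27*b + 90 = (b - 3)*(b^3 - 19*b - 30) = (b - 3)*(b + 3)*(b^2 - 3*b - 10) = (b - 3)*(b + 2)*(b + 3)*(b - 5)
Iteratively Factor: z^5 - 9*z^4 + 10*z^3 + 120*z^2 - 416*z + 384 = (z - 3)*(z^4 - 6*z^3 - 8*z^2 + 96*z - 128) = (z - 4)*(z - 3)*(z^3 - 2*z^2 - 16*z + 32) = (z - 4)*(z - 3)*(z + 4)*(z^2 - 6*z + 8) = (z - 4)*(z - 3)*(z - 2)*(z + 4)*(z - 4)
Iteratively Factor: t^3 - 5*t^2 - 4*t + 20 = (t - 2)*(t^2 - 3*t - 10) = (t - 5)*(t - 2)*(t + 2)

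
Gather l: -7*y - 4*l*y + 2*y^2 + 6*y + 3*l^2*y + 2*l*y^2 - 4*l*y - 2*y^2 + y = 3*l^2*y + l*(2*y^2 - 8*y)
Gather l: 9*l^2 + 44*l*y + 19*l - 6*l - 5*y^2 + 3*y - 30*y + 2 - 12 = 9*l^2 + l*(44*y + 13) - 5*y^2 - 27*y - 10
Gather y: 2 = 2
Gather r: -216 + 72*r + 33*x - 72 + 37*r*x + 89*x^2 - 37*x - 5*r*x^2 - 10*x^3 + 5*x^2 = r*(-5*x^2 + 37*x + 72) - 10*x^3 + 94*x^2 - 4*x - 288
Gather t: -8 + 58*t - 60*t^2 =-60*t^2 + 58*t - 8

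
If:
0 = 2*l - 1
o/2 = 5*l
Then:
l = 1/2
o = 5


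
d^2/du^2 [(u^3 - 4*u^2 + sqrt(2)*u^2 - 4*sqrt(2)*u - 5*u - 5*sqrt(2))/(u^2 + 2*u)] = 2*(-6*sqrt(2)*u^3 + 7*u^3 - 15*sqrt(2)*u^2 - 30*sqrt(2)*u - 20*sqrt(2))/(u^3*(u^3 + 6*u^2 + 12*u + 8))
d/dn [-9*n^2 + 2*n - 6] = 2 - 18*n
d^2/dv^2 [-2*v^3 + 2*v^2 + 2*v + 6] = 4 - 12*v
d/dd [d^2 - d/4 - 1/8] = 2*d - 1/4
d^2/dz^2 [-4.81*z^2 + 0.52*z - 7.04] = -9.62000000000000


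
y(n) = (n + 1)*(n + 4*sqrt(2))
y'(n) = 2*n + 1 + 4*sqrt(2)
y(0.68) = 10.65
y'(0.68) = 8.02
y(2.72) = 31.16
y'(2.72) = 12.10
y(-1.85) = -3.24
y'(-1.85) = 2.96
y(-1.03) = -0.14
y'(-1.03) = 4.60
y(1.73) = 20.17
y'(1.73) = 10.12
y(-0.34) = 3.51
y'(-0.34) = 5.98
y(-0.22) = 4.24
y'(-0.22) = 6.22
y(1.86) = 21.50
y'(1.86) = 10.38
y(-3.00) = -5.31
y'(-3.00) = 0.66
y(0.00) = 5.66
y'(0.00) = 6.66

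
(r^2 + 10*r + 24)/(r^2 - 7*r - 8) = (r^2 + 10*r + 24)/(r^2 - 7*r - 8)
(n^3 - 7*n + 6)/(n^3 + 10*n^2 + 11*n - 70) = (n^2 + 2*n - 3)/(n^2 + 12*n + 35)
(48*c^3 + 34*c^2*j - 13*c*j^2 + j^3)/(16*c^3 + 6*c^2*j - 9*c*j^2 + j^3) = (6*c - j)/(2*c - j)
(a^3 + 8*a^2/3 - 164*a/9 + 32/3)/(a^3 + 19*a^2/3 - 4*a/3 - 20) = (9*a^2 - 30*a + 16)/(3*(3*a^2 + a - 10))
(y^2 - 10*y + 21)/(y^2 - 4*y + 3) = (y - 7)/(y - 1)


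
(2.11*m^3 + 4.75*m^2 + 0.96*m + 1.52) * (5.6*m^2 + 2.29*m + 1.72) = 11.816*m^5 + 31.4319*m^4 + 19.8827*m^3 + 18.8804*m^2 + 5.132*m + 2.6144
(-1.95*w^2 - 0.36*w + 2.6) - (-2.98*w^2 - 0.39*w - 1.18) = 1.03*w^2 + 0.03*w + 3.78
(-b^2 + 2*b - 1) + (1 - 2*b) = -b^2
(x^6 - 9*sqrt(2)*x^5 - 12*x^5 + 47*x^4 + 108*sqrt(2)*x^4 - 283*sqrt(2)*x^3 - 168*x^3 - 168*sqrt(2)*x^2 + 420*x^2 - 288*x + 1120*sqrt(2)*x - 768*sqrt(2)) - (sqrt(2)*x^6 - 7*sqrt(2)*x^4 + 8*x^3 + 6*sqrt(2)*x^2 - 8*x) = -sqrt(2)*x^6 + x^6 - 9*sqrt(2)*x^5 - 12*x^5 + 47*x^4 + 115*sqrt(2)*x^4 - 283*sqrt(2)*x^3 - 176*x^3 - 174*sqrt(2)*x^2 + 420*x^2 - 280*x + 1120*sqrt(2)*x - 768*sqrt(2)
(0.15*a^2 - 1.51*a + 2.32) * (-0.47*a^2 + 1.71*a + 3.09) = -0.0705*a^4 + 0.9662*a^3 - 3.209*a^2 - 0.6987*a + 7.1688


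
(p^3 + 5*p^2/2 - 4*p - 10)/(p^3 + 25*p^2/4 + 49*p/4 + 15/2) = 2*(2*p^2 + p - 10)/(4*p^2 + 17*p + 15)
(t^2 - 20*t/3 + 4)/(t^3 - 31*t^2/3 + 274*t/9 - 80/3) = 3*(3*t - 2)/(9*t^2 - 39*t + 40)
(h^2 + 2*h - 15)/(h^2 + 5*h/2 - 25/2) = 2*(h - 3)/(2*h - 5)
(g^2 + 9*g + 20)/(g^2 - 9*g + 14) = (g^2 + 9*g + 20)/(g^2 - 9*g + 14)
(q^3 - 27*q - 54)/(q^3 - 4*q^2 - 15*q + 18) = (q + 3)/(q - 1)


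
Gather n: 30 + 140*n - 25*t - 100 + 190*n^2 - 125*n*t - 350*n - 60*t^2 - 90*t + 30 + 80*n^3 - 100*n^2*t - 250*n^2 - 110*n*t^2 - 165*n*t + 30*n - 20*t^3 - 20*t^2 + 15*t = 80*n^3 + n^2*(-100*t - 60) + n*(-110*t^2 - 290*t - 180) - 20*t^3 - 80*t^2 - 100*t - 40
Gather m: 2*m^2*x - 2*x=2*m^2*x - 2*x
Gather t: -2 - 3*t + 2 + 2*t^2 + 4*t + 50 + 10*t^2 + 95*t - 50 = 12*t^2 + 96*t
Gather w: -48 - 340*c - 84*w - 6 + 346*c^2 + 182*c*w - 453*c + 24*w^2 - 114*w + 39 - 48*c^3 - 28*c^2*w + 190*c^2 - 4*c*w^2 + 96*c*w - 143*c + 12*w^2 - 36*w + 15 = -48*c^3 + 536*c^2 - 936*c + w^2*(36 - 4*c) + w*(-28*c^2 + 278*c - 234)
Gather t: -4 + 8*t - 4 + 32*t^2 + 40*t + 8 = 32*t^2 + 48*t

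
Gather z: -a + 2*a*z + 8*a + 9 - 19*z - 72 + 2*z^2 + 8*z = 7*a + 2*z^2 + z*(2*a - 11) - 63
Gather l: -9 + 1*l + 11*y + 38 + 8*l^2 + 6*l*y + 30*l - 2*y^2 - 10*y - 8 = 8*l^2 + l*(6*y + 31) - 2*y^2 + y + 21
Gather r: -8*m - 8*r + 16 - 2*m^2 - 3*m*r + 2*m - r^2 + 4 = -2*m^2 - 6*m - r^2 + r*(-3*m - 8) + 20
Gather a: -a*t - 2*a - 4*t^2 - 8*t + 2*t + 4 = a*(-t - 2) - 4*t^2 - 6*t + 4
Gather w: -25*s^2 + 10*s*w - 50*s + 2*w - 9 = -25*s^2 - 50*s + w*(10*s + 2) - 9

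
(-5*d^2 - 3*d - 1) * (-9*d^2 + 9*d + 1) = 45*d^4 - 18*d^3 - 23*d^2 - 12*d - 1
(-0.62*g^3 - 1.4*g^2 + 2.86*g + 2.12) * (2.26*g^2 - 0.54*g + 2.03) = -1.4012*g^5 - 2.8292*g^4 + 5.961*g^3 + 0.4048*g^2 + 4.661*g + 4.3036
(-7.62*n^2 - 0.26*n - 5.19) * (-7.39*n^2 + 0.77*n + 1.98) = 56.3118*n^4 - 3.946*n^3 + 23.0663*n^2 - 4.5111*n - 10.2762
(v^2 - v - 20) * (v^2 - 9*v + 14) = v^4 - 10*v^3 + 3*v^2 + 166*v - 280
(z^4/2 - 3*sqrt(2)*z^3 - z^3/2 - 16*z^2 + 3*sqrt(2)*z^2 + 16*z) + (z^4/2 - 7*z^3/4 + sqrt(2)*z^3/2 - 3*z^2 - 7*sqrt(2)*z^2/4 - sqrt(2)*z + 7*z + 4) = z^4 - 5*sqrt(2)*z^3/2 - 9*z^3/4 - 19*z^2 + 5*sqrt(2)*z^2/4 - sqrt(2)*z + 23*z + 4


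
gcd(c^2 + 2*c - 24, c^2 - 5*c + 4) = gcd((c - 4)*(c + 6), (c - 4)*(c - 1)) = c - 4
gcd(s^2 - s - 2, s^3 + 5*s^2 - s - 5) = s + 1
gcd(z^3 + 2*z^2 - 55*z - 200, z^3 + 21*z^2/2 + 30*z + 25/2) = z^2 + 10*z + 25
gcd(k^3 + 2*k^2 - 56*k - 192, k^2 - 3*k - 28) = k + 4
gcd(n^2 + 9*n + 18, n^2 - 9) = n + 3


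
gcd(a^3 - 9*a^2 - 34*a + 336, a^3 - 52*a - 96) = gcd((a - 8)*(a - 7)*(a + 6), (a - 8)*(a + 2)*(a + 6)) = a^2 - 2*a - 48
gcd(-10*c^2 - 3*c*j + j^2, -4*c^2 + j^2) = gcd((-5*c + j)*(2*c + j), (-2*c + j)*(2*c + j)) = 2*c + j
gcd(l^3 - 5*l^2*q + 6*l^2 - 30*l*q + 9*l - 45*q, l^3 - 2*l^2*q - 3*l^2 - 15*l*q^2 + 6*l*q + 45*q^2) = -l + 5*q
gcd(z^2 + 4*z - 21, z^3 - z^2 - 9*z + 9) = z - 3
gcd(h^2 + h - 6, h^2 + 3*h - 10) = h - 2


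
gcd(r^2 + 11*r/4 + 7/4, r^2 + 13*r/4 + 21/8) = r + 7/4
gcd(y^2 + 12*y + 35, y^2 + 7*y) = y + 7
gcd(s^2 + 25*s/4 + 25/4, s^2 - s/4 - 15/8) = s + 5/4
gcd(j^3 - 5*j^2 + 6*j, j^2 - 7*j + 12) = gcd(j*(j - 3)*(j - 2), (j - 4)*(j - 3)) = j - 3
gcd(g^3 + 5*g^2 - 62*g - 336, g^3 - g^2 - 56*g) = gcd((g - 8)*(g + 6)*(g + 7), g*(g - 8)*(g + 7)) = g^2 - g - 56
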